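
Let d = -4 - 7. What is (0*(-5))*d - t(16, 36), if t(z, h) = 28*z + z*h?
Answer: -1024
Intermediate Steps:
d = -11
t(z, h) = 28*z + h*z
(0*(-5))*d - t(16, 36) = (0*(-5))*(-11) - 16*(28 + 36) = 0*(-11) - 16*64 = 0 - 1*1024 = 0 - 1024 = -1024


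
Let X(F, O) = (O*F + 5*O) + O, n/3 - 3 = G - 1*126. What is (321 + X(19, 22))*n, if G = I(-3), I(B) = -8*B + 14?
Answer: -222105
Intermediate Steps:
I(B) = 14 - 8*B
G = 38 (G = 14 - 8*(-3) = 14 + 24 = 38)
n = -255 (n = 9 + 3*(38 - 1*126) = 9 + 3*(38 - 126) = 9 + 3*(-88) = 9 - 264 = -255)
X(F, O) = 6*O + F*O (X(F, O) = (F*O + 5*O) + O = (5*O + F*O) + O = 6*O + F*O)
(321 + X(19, 22))*n = (321 + 22*(6 + 19))*(-255) = (321 + 22*25)*(-255) = (321 + 550)*(-255) = 871*(-255) = -222105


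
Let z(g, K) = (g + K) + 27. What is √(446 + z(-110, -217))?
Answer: √146 ≈ 12.083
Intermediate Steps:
z(g, K) = 27 + K + g (z(g, K) = (K + g) + 27 = 27 + K + g)
√(446 + z(-110, -217)) = √(446 + (27 - 217 - 110)) = √(446 - 300) = √146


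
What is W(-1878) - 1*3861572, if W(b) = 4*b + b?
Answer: -3870962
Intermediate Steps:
W(b) = 5*b
W(-1878) - 1*3861572 = 5*(-1878) - 1*3861572 = -9390 - 3861572 = -3870962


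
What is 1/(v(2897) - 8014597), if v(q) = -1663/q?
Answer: -2897/23218289172 ≈ -1.2477e-7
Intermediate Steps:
1/(v(2897) - 8014597) = 1/(-1663/2897 - 8014597) = 1/(-23218289172/2897) = -2897/23218289172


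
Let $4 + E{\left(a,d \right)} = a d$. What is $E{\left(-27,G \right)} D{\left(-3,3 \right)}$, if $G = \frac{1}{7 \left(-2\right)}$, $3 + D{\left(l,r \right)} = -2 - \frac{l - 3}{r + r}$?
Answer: $\frac{58}{7} \approx 8.2857$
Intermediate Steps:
$D{\left(l,r \right)} = -5 - \frac{-3 + l}{2 r}$ ($D{\left(l,r \right)} = -3 - \left(2 + \frac{l - 3}{r + r}\right) = -3 - \left(2 + \frac{-3 + l}{2 r}\right) = -5 - \frac{-3 + l}{2 r}$)
$G = - \frac{1}{14}$ ($G = \frac{1}{-14} = - \frac{1}{14} \approx -0.071429$)
$E{\left(a,d \right)} = -4 + a d$
$E{\left(-27,G \right)} D{\left(-3,3 \right)} = \left(-4 - - \frac{27}{14}\right) \frac{3 - -3 - 30}{2 \cdot 3} = \left(-4 + \frac{27}{14}\right) \frac{1}{2} \cdot \frac{1}{3} \left(3 + 3 - 30\right) = - \frac{29 \cdot \frac{1}{2} \cdot \frac{1}{3} \left(-24\right)}{14} = \left(- \frac{29}{14}\right) \left(-4\right) = \frac{58}{7}$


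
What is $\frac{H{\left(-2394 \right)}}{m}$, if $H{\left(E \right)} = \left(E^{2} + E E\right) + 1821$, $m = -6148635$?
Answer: $- \frac{3821431}{2049545} \approx -1.8645$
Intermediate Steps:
$H{\left(E \right)} = 1821 + 2 E^{2}$ ($H{\left(E \right)} = \left(E^{2} + E^{2}\right) + 1821 = 2 E^{2} + 1821 = 1821 + 2 E^{2}$)
$\frac{H{\left(-2394 \right)}}{m} = \frac{1821 + 2 \left(-2394\right)^{2}}{-6148635} = \left(1821 + 2 \cdot 5731236\right) \left(- \frac{1}{6148635}\right) = \left(1821 + 11462472\right) \left(- \frac{1}{6148635}\right) = 11464293 \left(- \frac{1}{6148635}\right) = - \frac{3821431}{2049545}$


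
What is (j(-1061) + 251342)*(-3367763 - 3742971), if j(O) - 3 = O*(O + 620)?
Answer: -5114366986564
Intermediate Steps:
j(O) = 3 + O*(620 + O) (j(O) = 3 + O*(O + 620) = 3 + O*(620 + O))
(j(-1061) + 251342)*(-3367763 - 3742971) = ((3 + (-1061)² + 620*(-1061)) + 251342)*(-3367763 - 3742971) = ((3 + 1125721 - 657820) + 251342)*(-7110734) = (467904 + 251342)*(-7110734) = 719246*(-7110734) = -5114366986564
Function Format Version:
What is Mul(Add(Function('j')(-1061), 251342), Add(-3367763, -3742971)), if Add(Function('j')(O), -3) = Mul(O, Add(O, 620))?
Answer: -5114366986564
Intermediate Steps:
Function('j')(O) = Add(3, Mul(O, Add(620, O))) (Function('j')(O) = Add(3, Mul(O, Add(O, 620))) = Add(3, Mul(O, Add(620, O))))
Mul(Add(Function('j')(-1061), 251342), Add(-3367763, -3742971)) = Mul(Add(Add(3, Pow(-1061, 2), Mul(620, -1061)), 251342), Add(-3367763, -3742971)) = Mul(Add(Add(3, 1125721, -657820), 251342), -7110734) = Mul(Add(467904, 251342), -7110734) = Mul(719246, -7110734) = -5114366986564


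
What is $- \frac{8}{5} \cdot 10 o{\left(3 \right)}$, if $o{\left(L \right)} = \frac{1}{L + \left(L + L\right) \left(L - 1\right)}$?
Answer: $- \frac{16}{15} \approx -1.0667$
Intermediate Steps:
$o{\left(L \right)} = \frac{1}{L + 2 L \left(-1 + L\right)}$
$- \frac{8}{5} \cdot 10 o{\left(3 \right)} = - \frac{8}{5} \cdot 10 \frac{1}{3 \left(-1 + 2 \cdot 3\right)} = \left(-8\right) \frac{1}{5} \cdot 10 \frac{1}{3 \left(-1 + 6\right)} = \left(- \frac{8}{5}\right) 10 \frac{1}{3 \cdot 5} = - 16 \cdot \frac{1}{3} \cdot \frac{1}{5} = \left(-16\right) \frac{1}{15} = - \frac{16}{15}$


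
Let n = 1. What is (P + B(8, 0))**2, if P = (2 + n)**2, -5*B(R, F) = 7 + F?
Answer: 1444/25 ≈ 57.760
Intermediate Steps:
B(R, F) = -7/5 - F/5 (B(R, F) = -(7 + F)/5 = -7/5 - F/5)
P = 9 (P = (2 + 1)**2 = 3**2 = 9)
(P + B(8, 0))**2 = (9 + (-7/5 - 1/5*0))**2 = (9 + (-7/5 + 0))**2 = (9 - 7/5)**2 = (38/5)**2 = 1444/25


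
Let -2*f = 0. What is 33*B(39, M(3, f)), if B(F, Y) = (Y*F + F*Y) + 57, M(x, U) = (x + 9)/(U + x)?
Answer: 12177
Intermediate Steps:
f = 0 (f = -1/2*0 = 0)
M(x, U) = (9 + x)/(U + x)
B(F, Y) = 57 + 2*F*Y (B(F, Y) = (F*Y + F*Y) + 57 = 2*F*Y + 57 = 57 + 2*F*Y)
33*B(39, M(3, f)) = 33*(57 + 2*39*((9 + 3)/(0 + 3))) = 33*(57 + 2*39*(12/3)) = 33*(57 + 2*39*((1/3)*12)) = 33*(57 + 2*39*4) = 33*(57 + 312) = 33*369 = 12177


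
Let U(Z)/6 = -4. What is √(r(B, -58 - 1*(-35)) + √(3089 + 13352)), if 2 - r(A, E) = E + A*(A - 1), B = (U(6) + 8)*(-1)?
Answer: √(-215 + √16441) ≈ 9.3154*I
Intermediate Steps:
U(Z) = -24 (U(Z) = 6*(-4) = -24)
B = 16 (B = (-24 + 8)*(-1) = -16*(-1) = 16)
r(A, E) = 2 - E - A*(-1 + A) (r(A, E) = 2 - (E + A*(A - 1)) = 2 - (E + A*(-1 + A)) = 2 + (-E - A*(-1 + A)) = 2 - E - A*(-1 + A))
√(r(B, -58 - 1*(-35)) + √(3089 + 13352)) = √((2 + 16 - (-58 - 1*(-35)) - 1*16²) + √(3089 + 13352)) = √((2 + 16 - (-58 + 35) - 1*256) + √16441) = √((2 + 16 - 1*(-23) - 256) + √16441) = √((2 + 16 + 23 - 256) + √16441) = √(-215 + √16441)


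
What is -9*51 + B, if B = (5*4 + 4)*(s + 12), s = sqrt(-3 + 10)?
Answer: -171 + 24*sqrt(7) ≈ -107.50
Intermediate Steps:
s = sqrt(7) ≈ 2.6458
B = 288 + 24*sqrt(7) (B = (5*4 + 4)*(sqrt(7) + 12) = (20 + 4)*(12 + sqrt(7)) = 24*(12 + sqrt(7)) = 288 + 24*sqrt(7) ≈ 351.50)
-9*51 + B = -9*51 + (288 + 24*sqrt(7)) = -459 + (288 + 24*sqrt(7)) = -171 + 24*sqrt(7)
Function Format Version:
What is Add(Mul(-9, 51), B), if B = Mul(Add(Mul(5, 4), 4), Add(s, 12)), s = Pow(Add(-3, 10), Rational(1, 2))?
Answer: Add(-171, Mul(24, Pow(7, Rational(1, 2)))) ≈ -107.50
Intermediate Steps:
s = Pow(7, Rational(1, 2)) ≈ 2.6458
B = Add(288, Mul(24, Pow(7, Rational(1, 2)))) (B = Mul(Add(Mul(5, 4), 4), Add(Pow(7, Rational(1, 2)), 12)) = Mul(Add(20, 4), Add(12, Pow(7, Rational(1, 2)))) = Mul(24, Add(12, Pow(7, Rational(1, 2)))) = Add(288, Mul(24, Pow(7, Rational(1, 2)))) ≈ 351.50)
Add(Mul(-9, 51), B) = Add(Mul(-9, 51), Add(288, Mul(24, Pow(7, Rational(1, 2))))) = Add(-459, Add(288, Mul(24, Pow(7, Rational(1, 2))))) = Add(-171, Mul(24, Pow(7, Rational(1, 2))))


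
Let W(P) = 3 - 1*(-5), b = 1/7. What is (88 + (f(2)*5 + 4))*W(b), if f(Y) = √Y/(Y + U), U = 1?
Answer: 736 + 40*√2/3 ≈ 754.86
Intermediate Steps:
b = ⅐ ≈ 0.14286
W(P) = 8 (W(P) = 3 + 5 = 8)
f(Y) = √Y/(1 + Y) (f(Y) = √Y/(Y + 1) = √Y/(1 + Y))
(88 + (f(2)*5 + 4))*W(b) = (88 + ((√2/(1 + 2))*5 + 4))*8 = (88 + ((√2/3)*5 + 4))*8 = (88 + (5*√2/3 + 4))*8 = (88 + (4 + 5*√2/3))*8 = (92 + 5*√2/3)*8 = 736 + 40*√2/3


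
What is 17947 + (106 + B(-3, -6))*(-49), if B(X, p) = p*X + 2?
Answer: 11773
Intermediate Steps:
B(X, p) = 2 + X*p (B(X, p) = X*p + 2 = 2 + X*p)
17947 + (106 + B(-3, -6))*(-49) = 17947 + (106 + (2 - 3*(-6)))*(-49) = 17947 + (106 + (2 + 18))*(-49) = 17947 + (106 + 20)*(-49) = 17947 + 126*(-49) = 17947 - 6174 = 11773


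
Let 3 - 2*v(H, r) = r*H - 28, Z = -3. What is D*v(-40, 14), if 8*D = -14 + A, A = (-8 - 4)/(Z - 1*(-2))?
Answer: -591/8 ≈ -73.875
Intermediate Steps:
A = 12 (A = (-8 - 4)/(-3 - 1*(-2)) = -12/(-3 + 2) = -12/(-1) = -12*(-1) = 12)
D = -¼ (D = (-14 + 12)/8 = (⅛)*(-2) = -¼ ≈ -0.25000)
v(H, r) = 31/2 - H*r/2 (v(H, r) = 3/2 - (r*H - 28)/2 = 3/2 - (H*r - 28)/2 = 3/2 - (-28 + H*r)/2 = 3/2 + (14 - H*r/2) = 31/2 - H*r/2)
D*v(-40, 14) = -(31/2 - ½*(-40)*14)/4 = -(31/2 + 280)/4 = -¼*591/2 = -591/8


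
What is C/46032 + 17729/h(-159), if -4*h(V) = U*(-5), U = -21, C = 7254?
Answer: -77705801/115080 ≈ -675.23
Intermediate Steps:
h(V) = -105/4 (h(V) = -(-21)*(-5)/4 = -¼*105 = -105/4)
C/46032 + 17729/h(-159) = 7254/46032 + 17729/(-105/4) = 7254*(1/46032) + 17729*(-4/105) = 1209/7672 - 70916/105 = -77705801/115080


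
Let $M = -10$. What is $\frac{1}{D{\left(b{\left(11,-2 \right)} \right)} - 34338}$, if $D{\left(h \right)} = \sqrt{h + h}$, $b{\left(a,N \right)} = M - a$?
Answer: $- \frac{5723}{196516381} - \frac{i \sqrt{42}}{1179098286} \approx -2.9122 \cdot 10^{-5} - 5.4964 \cdot 10^{-9} i$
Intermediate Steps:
$b{\left(a,N \right)} = -10 - a$
$D{\left(h \right)} = \sqrt{2} \sqrt{h}$ ($D{\left(h \right)} = \sqrt{2 h} = \sqrt{2} \sqrt{h}$)
$\frac{1}{D{\left(b{\left(11,-2 \right)} \right)} - 34338} = \frac{1}{\sqrt{2} \sqrt{-10 - 11} - 34338} = \frac{1}{\sqrt{2} \sqrt{-21} - 34338} = \frac{1}{\sqrt{2} i \sqrt{21} - 34338} = \frac{1}{i \sqrt{42} - 34338} = \frac{1}{-34338 + i \sqrt{42}}$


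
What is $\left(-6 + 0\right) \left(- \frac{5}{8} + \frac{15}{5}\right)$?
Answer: $- \frac{57}{4} \approx -14.25$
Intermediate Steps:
$\left(-6 + 0\right) \left(- \frac{5}{8} + \frac{15}{5}\right) = - 6 \left(\left(-5\right) \frac{1}{8} + 15 \cdot \frac{1}{5}\right) = - 6 \left(- \frac{5}{8} + 3\right) = \left(-6\right) \frac{19}{8} = - \frac{57}{4}$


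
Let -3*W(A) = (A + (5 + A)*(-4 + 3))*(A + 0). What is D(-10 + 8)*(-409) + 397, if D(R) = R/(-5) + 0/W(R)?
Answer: 1167/5 ≈ 233.40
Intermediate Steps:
W(A) = 5*A/3 (W(A) = -(A + (5 + A)*(-4 + 3))*(A + 0)/3 = -(A + (5 + A)*(-1))*A/3 = -(A + (-5 - A))*A/3 = -(-5)*A/3 = 5*A/3)
D(R) = -R/5 (D(R) = R/(-5) + 0/((5*R/3)) = R*(-⅕) + 0*(3/(5*R)) = -R/5 + 0 = -R/5)
D(-10 + 8)*(-409) + 397 = -(-10 + 8)/5*(-409) + 397 = -⅕*(-2)*(-409) + 397 = (⅖)*(-409) + 397 = -818/5 + 397 = 1167/5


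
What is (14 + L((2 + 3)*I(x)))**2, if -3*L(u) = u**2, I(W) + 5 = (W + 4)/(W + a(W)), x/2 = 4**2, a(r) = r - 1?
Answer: 482549089/21609 ≈ 22331.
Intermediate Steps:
a(r) = -1 + r
x = 32 (x = 2*4**2 = 2*16 = 32)
I(W) = -5 + (4 + W)/(-1 + 2*W) (I(W) = -5 + (W + 4)/(W + (-1 + W)) = -5 + (4 + W)/(-1 + 2*W))
L(u) = -u**2/3
(14 + L((2 + 3)*I(x)))**2 = (14 - 81*(1 - 1*32)**2*(2 + 3)**2/(-1 + 2*32)**2/3)**2 = (14 - 2025*(1 - 32)**2/(-1 + 64)**2/3)**2 = (14 - (5*(9*(-31)/63))**2/3)**2 = (14 - (5*(9*(1/63)*(-31)))**2/3)**2 = (14 - (5*(-31/7))**2/3)**2 = (14 - (-155/7)**2/3)**2 = (14 - 1/3*24025/49)**2 = (14 - 24025/147)**2 = (-21967/147)**2 = 482549089/21609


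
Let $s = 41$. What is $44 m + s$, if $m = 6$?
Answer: $305$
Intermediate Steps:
$44 m + s = 44 \cdot 6 + 41 = 264 + 41 = 305$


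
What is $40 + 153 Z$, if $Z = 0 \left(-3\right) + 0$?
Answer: $40$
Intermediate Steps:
$Z = 0$ ($Z = 0 + 0 = 0$)
$40 + 153 Z = 40 + 153 \cdot 0 = 40 + 0 = 40$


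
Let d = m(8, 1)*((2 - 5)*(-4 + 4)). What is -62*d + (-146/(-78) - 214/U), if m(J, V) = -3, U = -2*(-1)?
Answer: -4100/39 ≈ -105.13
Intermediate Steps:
U = 2
d = 0 (d = -3*(2 - 5)*(-4 + 4) = -(-9)*0 = -3*0 = 0)
-62*d + (-146/(-78) - 214/U) = -62*0 + (-146/(-78) - 214/2) = 0 + (-146*(-1/78) - 214*½) = 0 + (73/39 - 107) = 0 - 4100/39 = -4100/39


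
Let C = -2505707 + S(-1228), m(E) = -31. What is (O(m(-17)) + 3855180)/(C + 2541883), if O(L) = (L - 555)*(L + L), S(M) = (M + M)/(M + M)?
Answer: 3891512/36177 ≈ 107.57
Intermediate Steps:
S(M) = 1 (S(M) = (2*M)/((2*M)) = (2*M)*(1/(2*M)) = 1)
O(L) = 2*L*(-555 + L) (O(L) = (-555 + L)*(2*L) = 2*L*(-555 + L))
C = -2505706 (C = -2505707 + 1 = -2505706)
(O(m(-17)) + 3855180)/(C + 2541883) = (2*(-31)*(-555 - 31) + 3855180)/(-2505706 + 2541883) = (2*(-31)*(-586) + 3855180)/36177 = (36332 + 3855180)*(1/36177) = 3891512*(1/36177) = 3891512/36177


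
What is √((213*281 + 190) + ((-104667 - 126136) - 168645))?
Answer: 11*I*√2805 ≈ 582.58*I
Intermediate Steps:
√((213*281 + 190) + ((-104667 - 126136) - 168645)) = √((59853 + 190) + (-230803 - 168645)) = √(60043 - 399448) = √(-339405) = 11*I*√2805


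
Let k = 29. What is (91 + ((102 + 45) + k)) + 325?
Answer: 592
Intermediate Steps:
(91 + ((102 + 45) + k)) + 325 = (91 + ((102 + 45) + 29)) + 325 = (91 + (147 + 29)) + 325 = (91 + 176) + 325 = 267 + 325 = 592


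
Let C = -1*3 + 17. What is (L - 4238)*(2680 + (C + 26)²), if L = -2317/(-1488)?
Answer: -3372547445/186 ≈ -1.8132e+7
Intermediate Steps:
L = 2317/1488 (L = -2317*(-1/1488) = 2317/1488 ≈ 1.5571)
C = 14 (C = -3 + 17 = 14)
(L - 4238)*(2680 + (C + 26)²) = (2317/1488 - 4238)*(2680 + (14 + 26)²) = -6303827*(2680 + 40²)/1488 = -6303827*(2680 + 1600)/1488 = -6303827/1488*4280 = -3372547445/186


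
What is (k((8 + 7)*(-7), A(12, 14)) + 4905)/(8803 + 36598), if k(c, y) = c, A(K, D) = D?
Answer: 4800/45401 ≈ 0.10572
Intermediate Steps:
(k((8 + 7)*(-7), A(12, 14)) + 4905)/(8803 + 36598) = ((8 + 7)*(-7) + 4905)/(8803 + 36598) = (15*(-7) + 4905)/45401 = (-105 + 4905)*(1/45401) = 4800*(1/45401) = 4800/45401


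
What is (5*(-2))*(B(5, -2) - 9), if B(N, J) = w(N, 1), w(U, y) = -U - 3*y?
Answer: 170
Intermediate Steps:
B(N, J) = -3 - N (B(N, J) = -N - 3*1 = -N - 3 = -3 - N)
(5*(-2))*(B(5, -2) - 9) = (5*(-2))*((-3 - 1*5) - 9) = -10*((-3 - 5) - 9) = -10*(-8 - 9) = -10*(-17) = 170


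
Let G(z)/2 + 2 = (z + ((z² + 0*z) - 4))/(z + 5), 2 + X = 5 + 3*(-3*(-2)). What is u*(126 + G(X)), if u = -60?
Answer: -122640/13 ≈ -9433.8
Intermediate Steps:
X = 21 (X = -2 + (5 + 3*(-3*(-2))) = -2 + (5 + 3*6) = -2 + (5 + 18) = -2 + 23 = 21)
G(z) = -4 + 2*(-4 + z + z²)/(5 + z) (G(z) = -4 + 2*((z + ((z² + 0*z) - 4))/(z + 5)) = -4 + 2*((z + ((z² + 0) - 4))/(5 + z)) = -4 + 2*((z + (z² - 4))/(5 + z)) = -4 + 2*((z + (-4 + z²))/(5 + z)) = -4 + 2*((-4 + z + z²)/(5 + z)) = -4 + 2*(-4 + z + z²)/(5 + z))
u*(126 + G(X)) = -60*(126 + 2*(-14 + 21² - 1*21)/(5 + 21)) = -60*(126 + 2*(-14 + 441 - 21)/26) = -60*(126 + 2*(1/26)*406) = -60*(126 + 406/13) = -60*2044/13 = -122640/13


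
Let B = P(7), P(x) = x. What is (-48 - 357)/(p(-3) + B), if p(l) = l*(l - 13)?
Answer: -81/11 ≈ -7.3636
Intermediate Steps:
B = 7
p(l) = l*(-13 + l)
(-48 - 357)/(p(-3) + B) = (-48 - 357)/(-3*(-13 - 3) + 7) = -405/(-3*(-16) + 7) = -405/(48 + 7) = -405/55 = -405*1/55 = -81/11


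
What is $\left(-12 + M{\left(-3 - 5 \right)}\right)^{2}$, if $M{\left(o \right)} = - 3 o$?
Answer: $144$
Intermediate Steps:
$\left(-12 + M{\left(-3 - 5 \right)}\right)^{2} = \left(-12 - 3 \left(-3 - 5\right)\right)^{2} = \left(-12 - -24\right)^{2} = \left(-12 + 24\right)^{2} = 12^{2} = 144$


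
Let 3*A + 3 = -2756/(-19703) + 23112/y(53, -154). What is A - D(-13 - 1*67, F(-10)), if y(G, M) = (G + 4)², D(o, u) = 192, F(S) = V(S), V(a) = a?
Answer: -214037323/1123071 ≈ -190.58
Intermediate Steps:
F(S) = S
y(G, M) = (4 + G)²
A = 1592309/1123071 (A = -1 + (-2756/(-19703) + 23112/((4 + 53)²))/3 = -1 + (-2756*(-1/19703) + 23112/(57²))/3 = -1 + (2756/19703 + 23112/3249)/3 = -1 + (2756/19703 + 23112*(1/3249))/3 = -1 + (2756/19703 + 2568/361)/3 = -1 + (⅓)*(2715380/374357) = -1 + 2715380/1123071 = 1592309/1123071 ≈ 1.4178)
A - D(-13 - 1*67, F(-10)) = 1592309/1123071 - 1*192 = 1592309/1123071 - 192 = -214037323/1123071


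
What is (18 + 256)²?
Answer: 75076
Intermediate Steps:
(18 + 256)² = 274² = 75076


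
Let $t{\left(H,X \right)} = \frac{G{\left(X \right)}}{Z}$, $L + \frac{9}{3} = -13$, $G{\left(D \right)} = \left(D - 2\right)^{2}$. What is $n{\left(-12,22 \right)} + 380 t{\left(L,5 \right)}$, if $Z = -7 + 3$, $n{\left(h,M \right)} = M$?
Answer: $-833$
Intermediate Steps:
$G{\left(D \right)} = \left(-2 + D\right)^{2}$
$Z = -4$
$L = -16$ ($L = -3 - 13 = -16$)
$t{\left(H,X \right)} = - \frac{\left(-2 + X\right)^{2}}{4}$ ($t{\left(H,X \right)} = \frac{\left(-2 + X\right)^{2}}{-4} = \left(-2 + X\right)^{2} \left(- \frac{1}{4}\right) = - \frac{\left(-2 + X\right)^{2}}{4}$)
$n{\left(-12,22 \right)} + 380 t{\left(L,5 \right)} = 22 + 380 \left(- \frac{\left(-2 + 5\right)^{2}}{4}\right) = 22 + 380 \left(- \frac{3^{2}}{4}\right) = 22 + 380 \left(\left(- \frac{1}{4}\right) 9\right) = 22 + 380 \left(- \frac{9}{4}\right) = 22 - 855 = -833$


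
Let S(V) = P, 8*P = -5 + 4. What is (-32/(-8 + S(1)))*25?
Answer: 1280/13 ≈ 98.462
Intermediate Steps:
P = -1/8 (P = (-5 + 4)/8 = (1/8)*(-1) = -1/8 ≈ -0.12500)
S(V) = -1/8
(-32/(-8 + S(1)))*25 = (-32/(-8 - 1/8))*25 = (-32/(-65/8))*25 = -8/65*(-32)*25 = (256/65)*25 = 1280/13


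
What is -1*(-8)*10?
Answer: 80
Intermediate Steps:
-1*(-8)*10 = 8*10 = 80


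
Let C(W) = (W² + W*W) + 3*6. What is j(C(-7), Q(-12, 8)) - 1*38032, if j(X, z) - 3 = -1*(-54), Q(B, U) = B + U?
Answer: -37975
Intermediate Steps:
C(W) = 18 + 2*W² (C(W) = (W² + W²) + 18 = 2*W² + 18 = 18 + 2*W²)
j(X, z) = 57 (j(X, z) = 3 - 1*(-54) = 3 + 54 = 57)
j(C(-7), Q(-12, 8)) - 1*38032 = 57 - 1*38032 = 57 - 38032 = -37975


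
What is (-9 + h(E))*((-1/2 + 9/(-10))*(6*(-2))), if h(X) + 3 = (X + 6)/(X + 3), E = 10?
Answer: -2352/13 ≈ -180.92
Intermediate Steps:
h(X) = -3 + (6 + X)/(3 + X) (h(X) = -3 + (X + 6)/(X + 3) = -3 + (6 + X)/(3 + X))
(-9 + h(E))*((-1/2 + 9/(-10))*(6*(-2))) = (-9 + (-3 - 2*10)/(3 + 10))*((-1/2 + 9/(-10))*(6*(-2))) = (-9 + (-3 - 20)/13)*((-1*½ + 9*(-⅒))*(-12)) = (-9 + (1/13)*(-23))*((-½ - 9/10)*(-12)) = (-9 - 23/13)*(-7/5*(-12)) = -140/13*84/5 = -2352/13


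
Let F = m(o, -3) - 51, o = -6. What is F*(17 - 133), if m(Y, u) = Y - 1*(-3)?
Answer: 6264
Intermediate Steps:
m(Y, u) = 3 + Y (m(Y, u) = Y + 3 = 3 + Y)
F = -54 (F = (3 - 6) - 51 = -3 - 51 = -54)
F*(17 - 133) = -54*(17 - 133) = -54*(-116) = 6264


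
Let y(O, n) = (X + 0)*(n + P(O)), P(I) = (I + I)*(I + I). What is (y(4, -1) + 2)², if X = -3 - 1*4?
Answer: 192721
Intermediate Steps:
P(I) = 4*I² (P(I) = (2*I)*(2*I) = 4*I²)
X = -7 (X = -3 - 4 = -7)
y(O, n) = -28*O² - 7*n (y(O, n) = (-7 + 0)*(n + 4*O²) = -7*(n + 4*O²) = -28*O² - 7*n)
(y(4, -1) + 2)² = ((-28*4² - 7*(-1)) + 2)² = ((-28*16 + 7) + 2)² = ((-448 + 7) + 2)² = (-441 + 2)² = (-439)² = 192721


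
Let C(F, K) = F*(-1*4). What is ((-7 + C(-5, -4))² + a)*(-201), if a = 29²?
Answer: -203010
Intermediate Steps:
a = 841
C(F, K) = -4*F (C(F, K) = F*(-4) = -4*F)
((-7 + C(-5, -4))² + a)*(-201) = ((-7 - 4*(-5))² + 841)*(-201) = ((-7 + 20)² + 841)*(-201) = (13² + 841)*(-201) = (169 + 841)*(-201) = 1010*(-201) = -203010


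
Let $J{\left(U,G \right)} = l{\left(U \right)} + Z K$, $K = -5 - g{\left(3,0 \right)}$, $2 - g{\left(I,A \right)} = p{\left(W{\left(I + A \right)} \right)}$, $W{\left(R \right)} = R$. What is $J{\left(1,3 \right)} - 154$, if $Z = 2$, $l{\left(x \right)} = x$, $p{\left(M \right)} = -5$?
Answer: $-177$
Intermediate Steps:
$g{\left(I,A \right)} = 7$ ($g{\left(I,A \right)} = 2 - -5 = 2 + 5 = 7$)
$K = -12$ ($K = -5 - 7 = -12$)
$J{\left(U,G \right)} = -24 + U$ ($J{\left(U,G \right)} = U + 2 \left(-12\right) = U - 24 = -24 + U$)
$J{\left(1,3 \right)} - 154 = \left(-24 + 1\right) - 154 = -23 - 154 = -177$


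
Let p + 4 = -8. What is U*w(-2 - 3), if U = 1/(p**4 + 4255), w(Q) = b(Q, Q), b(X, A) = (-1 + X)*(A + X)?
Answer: 60/24991 ≈ 0.0024009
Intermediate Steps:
p = -12 (p = -4 - 8 = -12)
w(Q) = -2*Q + 2*Q**2 (w(Q) = Q**2 - Q - Q + Q*Q = Q**2 - Q - Q + Q**2 = -2*Q + 2*Q**2)
U = 1/24991 (U = 1/((-12)**4 + 4255) = 1/(20736 + 4255) = 1/24991 ≈ 4.0014e-5)
U*w(-2 - 3) = (2*(-2 - 3)*(-1 + (-2 - 3)))/24991 = (2*(-5)*(-1 - 5))/24991 = (2*(-5)*(-6))/24991 = (1/24991)*60 = 60/24991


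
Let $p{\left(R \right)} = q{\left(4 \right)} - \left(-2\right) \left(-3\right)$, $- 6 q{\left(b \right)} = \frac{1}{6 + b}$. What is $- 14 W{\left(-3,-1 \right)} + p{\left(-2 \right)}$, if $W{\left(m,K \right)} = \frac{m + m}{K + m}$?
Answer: $- \frac{1621}{60} \approx -27.017$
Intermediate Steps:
$q{\left(b \right)} = - \frac{1}{6 \left(6 + b\right)}$
$W{\left(m,K \right)} = \frac{2 m}{K + m}$
$p{\left(R \right)} = - \frac{361}{60}$ ($p{\left(R \right)} = - \frac{1}{36 + 6 \cdot 4} - \left(-2\right) \left(-3\right) = - \frac{1}{36 + 24} - 6 = - \frac{1}{60} - 6 = - \frac{361}{60}$)
$- 14 W{\left(-3,-1 \right)} + p{\left(-2 \right)} = - 14 \cdot 2 \left(-3\right) \frac{1}{-1 - 3} - \frac{361}{60} = - 14 \cdot 2 \left(-3\right) \frac{1}{-4} - \frac{361}{60} = - 14 \cdot 2 \left(-3\right) \left(- \frac{1}{4}\right) - \frac{361}{60} = \left(-14\right) \frac{3}{2} - \frac{361}{60} = -21 - \frac{361}{60} = - \frac{1621}{60}$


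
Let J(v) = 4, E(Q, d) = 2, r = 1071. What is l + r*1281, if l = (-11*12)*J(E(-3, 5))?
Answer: 1371423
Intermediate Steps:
l = -528 (l = -11*12*4 = -132*4 = -528)
l + r*1281 = -528 + 1071*1281 = -528 + 1371951 = 1371423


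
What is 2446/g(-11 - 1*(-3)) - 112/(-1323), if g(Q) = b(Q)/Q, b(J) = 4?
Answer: -924572/189 ≈ -4891.9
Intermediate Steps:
g(Q) = 4/Q
2446/g(-11 - 1*(-3)) - 112/(-1323) = 2446/((4/(-11 - 1*(-3)))) - 112/(-1323) = 2446/((4/(-11 + 3))) - 112*(-1/1323) = 2446/((4/(-8))) + 16/189 = 2446/((4*(-⅛))) + 16/189 = 2446/(-½) + 16/189 = 2446*(-2) + 16/189 = -4892 + 16/189 = -924572/189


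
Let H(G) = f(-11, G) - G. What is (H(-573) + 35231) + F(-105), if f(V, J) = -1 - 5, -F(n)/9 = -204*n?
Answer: -156982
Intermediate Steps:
F(n) = 1836*n (F(n) = -(-1836)*n = 1836*n)
f(V, J) = -6
H(G) = -6 - G
(H(-573) + 35231) + F(-105) = ((-6 - 1*(-573)) + 35231) + 1836*(-105) = ((-6 + 573) + 35231) - 192780 = (567 + 35231) - 192780 = 35798 - 192780 = -156982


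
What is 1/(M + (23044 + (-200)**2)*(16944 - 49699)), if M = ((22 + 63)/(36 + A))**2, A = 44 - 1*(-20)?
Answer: -400/826002487711 ≈ -4.8426e-10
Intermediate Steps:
A = 64 (A = 44 + 20 = 64)
M = 289/400 (M = ((22 + 63)/(36 + 64))**2 = (85/100)**2 = (85*(1/100))**2 = (17/20)**2 = 289/400 ≈ 0.72250)
1/(M + (23044 + (-200)**2)*(16944 - 49699)) = 1/(289/400 + (23044 + (-200)**2)*(16944 - 49699)) = 1/(289/400 + (23044 + 40000)*(-32755)) = 1/(289/400 + 63044*(-32755)) = 1/(289/400 - 2065006220) = 1/(-826002487711/400) = -400/826002487711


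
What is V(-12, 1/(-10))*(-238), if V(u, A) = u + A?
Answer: 14399/5 ≈ 2879.8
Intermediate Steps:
V(u, A) = A + u
V(-12, 1/(-10))*(-238) = (1/(-10) - 12)*(-238) = (-1/10 - 12)*(-238) = -121/10*(-238) = 14399/5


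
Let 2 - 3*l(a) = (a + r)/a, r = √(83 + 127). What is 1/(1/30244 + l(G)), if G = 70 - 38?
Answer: 12545695104/3324782369 + 2744098608*√210/23273476583 ≈ 5.4820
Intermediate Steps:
G = 32
r = √210 ≈ 14.491
l(a) = ⅔ - (a + √210)/(3*a)
1/(1/30244 + l(G)) = 1/(1/30244 + (⅓)*(32 - √210)/32) = 1/(1/30244 + (⅓)*(1/32)*(32 - √210)) = 1/(1/30244 + (⅓ - √210/96)) = 1/(30247/90732 - √210/96)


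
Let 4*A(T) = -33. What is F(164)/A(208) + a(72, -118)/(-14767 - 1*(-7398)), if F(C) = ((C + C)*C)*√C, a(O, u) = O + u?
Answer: 46/7369 - 430336*√41/33 ≈ -83500.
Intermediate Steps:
A(T) = -33/4 (A(T) = (¼)*(-33) = -33/4)
F(C) = 2*C^(5/2) (F(C) = ((2*C)*C)*√C = (2*C²)*√C = 2*C^(5/2))
F(164)/A(208) + a(72, -118)/(-14767 - 1*(-7398)) = (2*164^(5/2))/(-33/4) + (72 - 118)/(-14767 - 1*(-7398)) = (2*(53792*√41))*(-4/33) - 46/(-14767 + 7398) = (107584*√41)*(-4/33) - 46/(-7369) = -430336*√41/33 - 46*(-1/7369) = -430336*√41/33 + 46/7369 = 46/7369 - 430336*√41/33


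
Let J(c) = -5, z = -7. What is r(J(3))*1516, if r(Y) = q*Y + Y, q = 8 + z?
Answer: -15160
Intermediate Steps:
q = 1 (q = 8 - 7 = 1)
r(Y) = 2*Y (r(Y) = 1*Y + Y = Y + Y = 2*Y)
r(J(3))*1516 = (2*(-5))*1516 = -10*1516 = -15160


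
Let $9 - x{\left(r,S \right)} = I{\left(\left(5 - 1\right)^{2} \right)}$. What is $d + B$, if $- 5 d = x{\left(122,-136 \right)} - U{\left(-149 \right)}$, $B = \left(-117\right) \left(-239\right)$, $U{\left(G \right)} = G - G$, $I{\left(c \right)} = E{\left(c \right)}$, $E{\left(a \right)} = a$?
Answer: $\frac{139822}{5} \approx 27964.0$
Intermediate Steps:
$I{\left(c \right)} = c$
$x{\left(r,S \right)} = -7$ ($x{\left(r,S \right)} = 9 - \left(5 - 1\right)^{2} = 9 - 4^{2} = 9 - 16 = -7$)
$U{\left(G \right)} = 0$
$B = 27963$
$d = \frac{7}{5}$ ($d = - \frac{-7 - 0}{5} = - \frac{-7 + 0}{5} = \left(- \frac{1}{5}\right) \left(-7\right) = \frac{7}{5} \approx 1.4$)
$d + B = \frac{7}{5} + 27963 = \frac{139822}{5}$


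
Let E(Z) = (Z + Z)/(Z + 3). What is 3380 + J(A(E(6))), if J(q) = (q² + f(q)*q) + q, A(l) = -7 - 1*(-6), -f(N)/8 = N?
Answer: 3372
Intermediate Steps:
f(N) = -8*N
E(Z) = 2*Z/(3 + Z) (E(Z) = (2*Z)/(3 + Z) = 2*Z/(3 + Z))
A(l) = -1 (A(l) = -7 + 6 = -1)
J(q) = q - 7*q² (J(q) = (q² + (-8*q)*q) + q = (q² - 8*q²) + q = -7*q² + q = q - 7*q²)
3380 + J(A(E(6))) = 3380 - (1 - 7*(-1)) = 3380 - (1 + 7) = 3380 - 1*8 = 3380 - 8 = 3372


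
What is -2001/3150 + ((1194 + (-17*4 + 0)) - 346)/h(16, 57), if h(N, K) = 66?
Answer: 129163/11550 ≈ 11.183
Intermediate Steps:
-2001/3150 + ((1194 + (-17*4 + 0)) - 346)/h(16, 57) = -2001/3150 + ((1194 + (-17*4 + 0)) - 346)/66 = -2001*1/3150 + ((1194 + (-68 + 0)) - 346)*(1/66) = -667/1050 + ((1194 - 68) - 346)*(1/66) = -667/1050 + (1126 - 346)*(1/66) = -667/1050 + 780*(1/66) = -667/1050 + 130/11 = 129163/11550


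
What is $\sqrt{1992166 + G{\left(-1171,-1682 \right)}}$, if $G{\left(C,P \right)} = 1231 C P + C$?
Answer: $\sqrt{2426595677} \approx 49261.0$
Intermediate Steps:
$G{\left(C,P \right)} = C + 1231 C P$ ($G{\left(C,P \right)} = 1231 C P + C = C + 1231 C P$)
$\sqrt{1992166 + G{\left(-1171,-1682 \right)}} = \sqrt{1992166 - 1171 \left(1 + 1231 \left(-1682\right)\right)} = \sqrt{1992166 - 1171 \left(1 - 2070542\right)} = \sqrt{1992166 - -2424603511} = \sqrt{1992166 + 2424603511} = \sqrt{2426595677}$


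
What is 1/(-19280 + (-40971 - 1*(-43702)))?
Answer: -1/16549 ≈ -6.0427e-5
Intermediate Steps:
1/(-19280 + (-40971 - 1*(-43702))) = 1/(-19280 + (-40971 + 43702)) = 1/(-19280 + 2731) = 1/(-16549) = -1/16549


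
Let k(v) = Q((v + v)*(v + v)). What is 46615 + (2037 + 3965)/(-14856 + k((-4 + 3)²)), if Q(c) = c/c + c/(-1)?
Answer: 692646283/14859 ≈ 46615.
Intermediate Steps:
Q(c) = 1 - c (Q(c) = 1 + c*(-1) = 1 - c)
k(v) = 1 - 4*v² (k(v) = 1 - (v + v)*(v + v) = 1 - 2*v*2*v = 1 - 4*v²)
46615 + (2037 + 3965)/(-14856 + k((-4 + 3)²)) = 46615 + (2037 + 3965)/(-14856 + (1 - 4*(-4 + 3)⁴)) = 46615 + 6002/(-14856 + (1 - 4*((-1)²)²)) = 46615 + 6002/(-14856 + (1 - 4*1²)) = 46615 + 6002/(-14856 + (1 - 4*1)) = 46615 + 6002/(-14856 + (1 - 4)) = 46615 + 6002/(-14856 - 3) = 46615 + 6002/(-14859) = 46615 + 6002*(-1/14859) = 46615 - 6002/14859 = 692646283/14859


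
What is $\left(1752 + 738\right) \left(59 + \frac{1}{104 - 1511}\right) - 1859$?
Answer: $\frac{68028089}{469} \approx 1.4505 \cdot 10^{5}$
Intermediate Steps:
$\left(1752 + 738\right) \left(59 + \frac{1}{104 - 1511}\right) - 1859 = 2490 \left(59 + \frac{1}{-1407}\right) - 1859 = 2490 \left(59 - \frac{1}{1407}\right) - 1859 = 2490 \cdot \frac{83012}{1407} - 1859 = \frac{68899960}{469} - 1859 = \frac{68028089}{469}$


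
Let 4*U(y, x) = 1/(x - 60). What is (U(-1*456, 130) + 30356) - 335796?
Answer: -85523199/280 ≈ -3.0544e+5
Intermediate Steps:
U(y, x) = 1/(4*(-60 + x)) (U(y, x) = 1/(4*(x - 60)) = 1/(4*(-60 + x)))
(U(-1*456, 130) + 30356) - 335796 = (1/(4*(-60 + 130)) + 30356) - 335796 = ((¼)/70 + 30356) - 335796 = ((¼)*(1/70) + 30356) - 335796 = (1/280 + 30356) - 335796 = 8499681/280 - 335796 = -85523199/280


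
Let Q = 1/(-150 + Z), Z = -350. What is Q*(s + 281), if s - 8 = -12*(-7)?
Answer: -373/500 ≈ -0.74600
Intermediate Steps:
s = 92 (s = 8 - 12*(-7) = 8 + 84 = 92)
Q = -1/500 (Q = 1/(-150 - 350) = 1/(-500) = -1/500 ≈ -0.0020000)
Q*(s + 281) = -(92 + 281)/500 = -1/500*373 = -373/500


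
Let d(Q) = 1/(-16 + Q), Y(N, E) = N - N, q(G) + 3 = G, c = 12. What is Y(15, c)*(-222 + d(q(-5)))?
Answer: 0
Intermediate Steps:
q(G) = -3 + G
Y(N, E) = 0
Y(15, c)*(-222 + d(q(-5))) = 0*(-222 + 1/(-16 + (-3 - 5))) = 0*(-222 + 1/(-16 - 8)) = 0*(-222 + 1/(-24)) = 0*(-222 - 1/24) = 0*(-5329/24) = 0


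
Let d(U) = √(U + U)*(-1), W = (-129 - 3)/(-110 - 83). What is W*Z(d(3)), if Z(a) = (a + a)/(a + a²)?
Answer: -264/965 - 264*√6/965 ≈ -0.94370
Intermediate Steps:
W = 132/193 (W = -132/(-193) = -132*(-1/193) = 132/193 ≈ 0.68394)
d(U) = -√2*√U (d(U) = √(2*U)*(-1) = (√2*√U)*(-1) = -√2*√U)
Z(a) = 2*a/(a + a²) (Z(a) = (2*a)/(a + a²) = 2*a/(a + a²))
W*Z(d(3)) = 132*(2/(1 - √2*√3))/193 = 132*(2/(1 - √6))/193 = 264/(193*(1 - √6))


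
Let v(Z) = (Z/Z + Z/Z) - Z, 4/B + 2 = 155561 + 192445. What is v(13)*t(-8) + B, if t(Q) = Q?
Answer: 7656089/87001 ≈ 88.000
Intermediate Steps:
B = 1/87001 (B = 4/(-2 + (155561 + 192445)) = 4/(-2 + 348006) = 4/348004 = 4*(1/348004) = 1/87001 ≈ 1.1494e-5)
v(Z) = 2 - Z (v(Z) = (1 + 1) - Z = 2 - Z)
v(13)*t(-8) + B = (2 - 1*13)*(-8) + 1/87001 = (2 - 13)*(-8) + 1/87001 = -11*(-8) + 1/87001 = 88 + 1/87001 = 7656089/87001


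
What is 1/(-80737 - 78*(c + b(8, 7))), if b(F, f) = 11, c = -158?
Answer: -1/69271 ≈ -1.4436e-5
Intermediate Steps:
1/(-80737 - 78*(c + b(8, 7))) = 1/(-80737 - 78*(-158 + 11)) = 1/(-80737 - 78*(-147)) = 1/(-80737 + 11466) = 1/(-69271) = -1/69271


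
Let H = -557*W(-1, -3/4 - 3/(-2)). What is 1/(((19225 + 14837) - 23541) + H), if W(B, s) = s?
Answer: 4/40413 ≈ 9.8978e-5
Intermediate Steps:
H = -1671/4 (H = -557*(-3/4 - 3/(-2)) = -557*(-3*1/4 - 3*(-1/2)) = -557*(-3/4 + 3/2) = -557*3/4 = -1671/4 ≈ -417.75)
1/(((19225 + 14837) - 23541) + H) = 1/(((19225 + 14837) - 23541) - 1671/4) = 1/((34062 - 23541) - 1671/4) = 1/(10521 - 1671/4) = 1/(40413/4) = 4/40413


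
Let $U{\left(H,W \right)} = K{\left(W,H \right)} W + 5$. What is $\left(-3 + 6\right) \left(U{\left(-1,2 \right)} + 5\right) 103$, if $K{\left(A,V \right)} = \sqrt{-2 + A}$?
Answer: $3090$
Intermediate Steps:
$U{\left(H,W \right)} = 5 + W \sqrt{-2 + W}$ ($U{\left(H,W \right)} = \sqrt{-2 + W} W + 5 = W \sqrt{-2 + W} + 5 = 5 + W \sqrt{-2 + W}$)
$\left(-3 + 6\right) \left(U{\left(-1,2 \right)} + 5\right) 103 = \left(-3 + 6\right) \left(\left(5 + 2 \sqrt{-2 + 2}\right) + 5\right) 103 = 3 \left(\left(5 + 2 \sqrt{0}\right) + 5\right) 103 = 3 \left(\left(5 + 2 \cdot 0\right) + 5\right) 103 = 3 \left(\left(5 + 0\right) + 5\right) 103 = 3 \left(5 + 5\right) 103 = 3 \cdot 10 \cdot 103 = 30 \cdot 103 = 3090$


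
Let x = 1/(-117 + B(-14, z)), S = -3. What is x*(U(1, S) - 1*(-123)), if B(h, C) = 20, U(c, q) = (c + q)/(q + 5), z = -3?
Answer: -122/97 ≈ -1.2577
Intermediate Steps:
U(c, q) = (c + q)/(5 + q)
x = -1/97 (x = 1/(-117 + 20) = 1/(-97) = -1/97 ≈ -0.010309)
x*(U(1, S) - 1*(-123)) = -((1 - 3)/(5 - 3) - 1*(-123))/97 = -(-2/2 + 123)/97 = -((½)*(-2) + 123)/97 = -(-1 + 123)/97 = -1/97*122 = -122/97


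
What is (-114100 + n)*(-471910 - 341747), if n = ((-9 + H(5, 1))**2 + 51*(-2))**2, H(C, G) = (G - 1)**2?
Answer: 92479440963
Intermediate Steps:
H(C, G) = (-1 + G)**2
n = 441 (n = ((-9 + (-1 + 1)**2)**2 + 51*(-2))**2 = ((-9 + 0**2)**2 - 102)**2 = ((-9 + 0)**2 - 102)**2 = ((-9)**2 - 102)**2 = (81 - 102)**2 = (-21)**2 = 441)
(-114100 + n)*(-471910 - 341747) = (-114100 + 441)*(-471910 - 341747) = -113659*(-813657) = 92479440963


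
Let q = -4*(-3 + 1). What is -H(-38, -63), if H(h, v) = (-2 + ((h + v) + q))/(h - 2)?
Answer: -19/8 ≈ -2.3750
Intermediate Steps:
q = 8 (q = -4*(-2) = 8)
H(h, v) = (6 + h + v)/(-2 + h) (H(h, v) = (-2 + ((h + v) + 8))/(h - 2) = (-2 + (8 + h + v))/(-2 + h) = (6 + h + v)/(-2 + h))
-H(-38, -63) = -(6 - 38 - 63)/(-2 - 38) = -(-95)/(-40) = -(-1)*(-95)/40 = -1*19/8 = -19/8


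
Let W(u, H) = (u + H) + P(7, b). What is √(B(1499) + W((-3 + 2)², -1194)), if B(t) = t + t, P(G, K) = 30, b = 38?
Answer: √1835 ≈ 42.837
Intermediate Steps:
W(u, H) = 30 + H + u (W(u, H) = (u + H) + 30 = (H + u) + 30 = 30 + H + u)
B(t) = 2*t
√(B(1499) + W((-3 + 2)², -1194)) = √(2*1499 + (30 - 1194 + (-3 + 2)²)) = √(2998 + (30 - 1194 + (-1)²)) = √(2998 + (30 - 1194 + 1)) = √(2998 - 1163) = √1835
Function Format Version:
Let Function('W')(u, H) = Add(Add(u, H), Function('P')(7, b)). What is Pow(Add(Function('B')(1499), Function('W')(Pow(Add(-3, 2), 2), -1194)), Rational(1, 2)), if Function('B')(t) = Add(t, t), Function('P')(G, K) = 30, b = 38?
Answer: Pow(1835, Rational(1, 2)) ≈ 42.837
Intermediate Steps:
Function('W')(u, H) = Add(30, H, u) (Function('W')(u, H) = Add(Add(u, H), 30) = Add(Add(H, u), 30) = Add(30, H, u))
Function('B')(t) = Mul(2, t)
Pow(Add(Function('B')(1499), Function('W')(Pow(Add(-3, 2), 2), -1194)), Rational(1, 2)) = Pow(Add(Mul(2, 1499), Add(30, -1194, Pow(Add(-3, 2), 2))), Rational(1, 2)) = Pow(Add(2998, Add(30, -1194, Pow(-1, 2))), Rational(1, 2)) = Pow(Add(2998, Add(30, -1194, 1)), Rational(1, 2)) = Pow(Add(2998, -1163), Rational(1, 2)) = Pow(1835, Rational(1, 2))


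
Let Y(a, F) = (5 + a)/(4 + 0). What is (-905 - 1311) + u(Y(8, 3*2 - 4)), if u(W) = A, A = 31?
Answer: -2185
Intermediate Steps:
Y(a, F) = 5/4 + a/4 (Y(a, F) = (5 + a)/4 = (5 + a)*(1/4) = 5/4 + a/4)
u(W) = 31
(-905 - 1311) + u(Y(8, 3*2 - 4)) = (-905 - 1311) + 31 = -2216 + 31 = -2185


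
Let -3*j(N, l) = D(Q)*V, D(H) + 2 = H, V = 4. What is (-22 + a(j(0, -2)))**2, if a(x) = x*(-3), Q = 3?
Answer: 324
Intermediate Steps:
D(H) = -2 + H
j(N, l) = -4/3 (j(N, l) = -(-2 + 3)*4/3 = -4/3)
a(x) = -3*x
(-22 + a(j(0, -2)))**2 = (-22 - 3*(-4/3))**2 = (-22 + 4)**2 = (-18)**2 = 324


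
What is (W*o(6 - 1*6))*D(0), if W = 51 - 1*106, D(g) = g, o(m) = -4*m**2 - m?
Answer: 0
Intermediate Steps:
o(m) = -m - 4*m**2
W = -55 (W = 51 - 106 = -55)
(W*o(6 - 1*6))*D(0) = -(-55)*(6 - 1*6)*(1 + 4*(6 - 1*6))*0 = -(-55)*(6 - 6)*(1 + 4*(6 - 6))*0 = -(-55)*0*(1 + 4*0)*0 = -(-55)*0*(1 + 0)*0 = -(-55)*0*0 = -55*0*0 = 0*0 = 0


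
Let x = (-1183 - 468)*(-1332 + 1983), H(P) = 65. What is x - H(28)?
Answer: -1074866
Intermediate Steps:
x = -1074801 (x = -1651*651 = -1074801)
x - H(28) = -1074801 - 1*65 = -1074801 - 65 = -1074866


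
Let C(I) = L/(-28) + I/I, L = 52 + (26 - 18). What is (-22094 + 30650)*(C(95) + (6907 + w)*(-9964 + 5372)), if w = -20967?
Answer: 3866838271392/7 ≈ 5.5241e+11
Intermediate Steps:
L = 60 (L = 52 + 8 = 60)
C(I) = -8/7 (C(I) = 60/(-28) + I/I = 60*(-1/28) + 1 = -15/7 + 1 = -8/7)
(-22094 + 30650)*(C(95) + (6907 + w)*(-9964 + 5372)) = (-22094 + 30650)*(-8/7 + (6907 - 20967)*(-9964 + 5372)) = 8556*(-8/7 - 14060*(-4592)) = 8556*(-8/7 + 64563520) = 8556*(451944632/7) = 3866838271392/7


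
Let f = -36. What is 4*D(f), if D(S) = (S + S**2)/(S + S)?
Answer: -70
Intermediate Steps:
D(S) = (S + S**2)/(2*S) (D(S) = (S + S**2)/((2*S)) = (S + S**2)*(1/(2*S)) = (S + S**2)/(2*S))
4*D(f) = 4*(1/2 + (1/2)*(-36)) = 4*(1/2 - 18) = 4*(-35/2) = -70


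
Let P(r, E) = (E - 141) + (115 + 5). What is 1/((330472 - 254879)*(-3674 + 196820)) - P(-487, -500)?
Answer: 7606852986139/14600485578 ≈ 521.00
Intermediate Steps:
P(r, E) = -21 + E (P(r, E) = (-141 + E) + 120 = -21 + E)
1/((330472 - 254879)*(-3674 + 196820)) - P(-487, -500) = 1/((330472 - 254879)*(-3674 + 196820)) - (-21 - 500) = 1/(75593*193146) - 1*(-521) = (1/75593)*(1/193146) + 521 = 1/14600485578 + 521 = 7606852986139/14600485578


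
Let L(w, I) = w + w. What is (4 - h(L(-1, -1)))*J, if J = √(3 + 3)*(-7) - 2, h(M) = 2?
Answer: -4 - 14*√6 ≈ -38.293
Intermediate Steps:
L(w, I) = 2*w
J = -2 - 7*√6 (J = √6*(-7) - 2 = -7*√6 - 2 = -2 - 7*√6 ≈ -19.146)
(4 - h(L(-1, -1)))*J = (4 - 1*2)*(-2 - 7*√6) = (4 - 2)*(-2 - 7*√6) = 2*(-2 - 7*√6) = -4 - 14*√6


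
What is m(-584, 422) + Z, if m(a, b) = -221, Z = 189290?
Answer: 189069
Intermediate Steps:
m(-584, 422) + Z = -221 + 189290 = 189069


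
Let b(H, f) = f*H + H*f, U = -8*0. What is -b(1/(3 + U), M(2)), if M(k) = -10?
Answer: 20/3 ≈ 6.6667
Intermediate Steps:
U = 0
b(H, f) = 2*H*f (b(H, f) = H*f + H*f = 2*H*f)
-b(1/(3 + U), M(2)) = -2*(-10)/(3 + 0) = -2*(-10)/3 = -1*(-20/3) = 20/3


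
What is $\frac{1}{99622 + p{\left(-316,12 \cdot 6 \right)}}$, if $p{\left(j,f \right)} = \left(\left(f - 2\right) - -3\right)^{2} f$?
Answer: $\frac{1}{483310} \approx 2.0691 \cdot 10^{-6}$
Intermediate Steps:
$p{\left(j,f \right)} = f \left(1 + f\right)^{2}$ ($p{\left(j,f \right)} = \left(\left(-2 + f\right) + 3\right)^{2} f = \left(1 + f\right)^{2} f = f \left(1 + f\right)^{2}$)
$\frac{1}{99622 + p{\left(-316,12 \cdot 6 \right)}} = \frac{1}{99622 + 12 \cdot 6 \left(1 + 12 \cdot 6\right)^{2}} = \frac{1}{99622 + 72 \left(1 + 72\right)^{2}} = \frac{1}{99622 + 72 \cdot 73^{2}} = \frac{1}{99622 + 72 \cdot 5329} = \frac{1}{99622 + 383688} = \frac{1}{483310}$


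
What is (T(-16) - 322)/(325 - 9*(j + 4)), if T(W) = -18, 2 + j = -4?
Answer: -340/343 ≈ -0.99125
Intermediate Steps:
j = -6 (j = -2 - 4 = -6)
(T(-16) - 322)/(325 - 9*(j + 4)) = (-18 - 322)/(325 - 9*(-6 + 4)) = -340/(325 - 9*(-2)) = -340/(325 + 18) = -340/343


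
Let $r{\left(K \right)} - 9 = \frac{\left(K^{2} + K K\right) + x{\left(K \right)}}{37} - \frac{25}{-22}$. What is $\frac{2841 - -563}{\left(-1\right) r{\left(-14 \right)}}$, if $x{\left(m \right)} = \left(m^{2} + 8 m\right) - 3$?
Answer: $- \frac{2770856}{18657} \approx -148.52$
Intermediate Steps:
$x{\left(m \right)} = -3 + m^{2} + 8 m$
$r{\left(K \right)} = \frac{8185}{814} + \frac{3 K^{2}}{37} + \frac{8 K}{37}$ ($r{\left(K \right)} = 9 + \left(\frac{\left(K^{2} + K K\right) + \left(-3 + K^{2} + 8 K\right)}{37} - \frac{25}{-22}\right) = 9 + \left(\left(\left(K^{2} + K^{2}\right) + \left(-3 + K^{2} + 8 K\right)\right) \frac{1}{37} - - \frac{25}{22}\right) = 9 + \left(\left(2 K^{2} + \left(-3 + K^{2} + 8 K\right)\right) \frac{1}{37} + \frac{25}{22}\right) = 9 + \left(\left(-3 + 3 K^{2} + 8 K\right) \frac{1}{37} + \frac{25}{22}\right) = 9 + \left(\left(- \frac{3}{37} + \frac{3 K^{2}}{37} + \frac{8 K}{37}\right) + \frac{25}{22}\right) = 9 + \left(\frac{859}{814} + \frac{3 K^{2}}{37} + \frac{8 K}{37}\right) = \frac{8185}{814} + \frac{3 K^{2}}{37} + \frac{8 K}{37}$)
$\frac{2841 - -563}{\left(-1\right) r{\left(-14 \right)}} = \frac{2841 - -563}{\left(-1\right) \left(\frac{8185}{814} + \frac{3 \left(-14\right)^{2}}{37} + \frac{8}{37} \left(-14\right)\right)} = \frac{2841 + 563}{\left(-1\right) \left(\frac{8185}{814} + \frac{3}{37} \cdot 196 - \frac{112}{37}\right)} = \frac{3404}{\left(-1\right) \left(\frac{8185}{814} + \frac{588}{37} - \frac{112}{37}\right)} = \frac{3404}{\left(-1\right) \frac{18657}{814}} = \frac{3404}{- \frac{18657}{814}} = 3404 \left(- \frac{814}{18657}\right) = - \frac{2770856}{18657}$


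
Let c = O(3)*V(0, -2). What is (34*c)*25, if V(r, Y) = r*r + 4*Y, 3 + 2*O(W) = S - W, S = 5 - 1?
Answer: 6800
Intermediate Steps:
S = 4
O(W) = ½ - W/2 (O(W) = -3/2 + (4 - W)/2 = -3/2 + (2 - W/2) = ½ - W/2)
V(r, Y) = r² + 4*Y
c = 8 (c = (½ - ½*3)*(0² + 4*(-2)) = (½ - 3/2)*(0 - 8) = -1*(-8) = 8)
(34*c)*25 = (34*8)*25 = 272*25 = 6800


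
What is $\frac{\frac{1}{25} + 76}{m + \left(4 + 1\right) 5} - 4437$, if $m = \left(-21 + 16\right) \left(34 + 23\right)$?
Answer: $- \frac{28842401}{6500} \approx -4437.3$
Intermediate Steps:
$m = -285$ ($m = \left(-5\right) 57 = -285$)
$\frac{\frac{1}{25} + 76}{m + \left(4 + 1\right) 5} - 4437 = \frac{\frac{1}{25} + 76}{-285 + \left(4 + 1\right) 5} - 4437 = \frac{\frac{1}{25} + 76}{-285 + 5 \cdot 5} - 4437 = \frac{1901}{25 \left(-285 + 25\right)} - 4437 = \frac{1901}{25 \left(-260\right)} - 4437 = \frac{1901}{25} \left(- \frac{1}{260}\right) - 4437 = - \frac{1901}{6500} - 4437 = - \frac{28842401}{6500}$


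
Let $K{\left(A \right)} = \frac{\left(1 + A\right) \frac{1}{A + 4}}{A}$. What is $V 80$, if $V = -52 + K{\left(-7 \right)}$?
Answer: $- \frac{29280}{7} \approx -4182.9$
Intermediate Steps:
$K{\left(A \right)} = \frac{1 + A}{A \left(4 + A\right)}$ ($K{\left(A \right)} = \frac{\left(1 + A\right) \frac{1}{4 + A}}{A} = \frac{\frac{1}{4 + A} \left(1 + A\right)}{A} = \frac{1 + A}{A \left(4 + A\right)}$)
$V = - \frac{366}{7}$ ($V = -52 + \frac{1 - 7}{\left(-7\right) \left(4 - 7\right)} = -52 - \frac{1}{7} \frac{1}{-3} \left(-6\right) = -52 - \left(- \frac{1}{21}\right) \left(-6\right) = -52 - \frac{2}{7} = - \frac{366}{7} \approx -52.286$)
$V 80 = \left(- \frac{366}{7}\right) 80 = - \frac{29280}{7}$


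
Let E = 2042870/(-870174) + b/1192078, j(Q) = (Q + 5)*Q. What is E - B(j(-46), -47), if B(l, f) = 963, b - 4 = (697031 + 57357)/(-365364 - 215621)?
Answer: -145445219088617492128/150666154716027105 ≈ -965.35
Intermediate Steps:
b = 1569552/580985 (b = 4 + (697031 + 57357)/(-365364 - 215621) = 4 + 754388/(-580985) = 4 + 754388*(-1/580985) = 4 - 754388/580985 = 1569552/580985 ≈ 2.7015)
j(Q) = Q*(5 + Q) (j(Q) = (5 + Q)*Q = Q*(5 + Q))
E = -353712097083390013/150666154716027105 (E = 2042870/(-870174) + (1569552/580985)/1192078 = 2042870*(-1/870174) + (1569552/580985)*(1/1192078) = -1021435/435087 + 784776/346289718415 = -353712097083390013/150666154716027105 ≈ -2.3477)
E - B(j(-46), -47) = -353712097083390013/150666154716027105 - 1*963 = -353712097083390013/150666154716027105 - 963 = -145445219088617492128/150666154716027105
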